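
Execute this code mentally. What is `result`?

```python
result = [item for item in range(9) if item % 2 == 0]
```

Let's trace through this code step by step.

Initialize: result = [item for item in range(9) if item % 2 == 0]

After execution: result = [0, 2, 4, 6, 8]
[0, 2, 4, 6, 8]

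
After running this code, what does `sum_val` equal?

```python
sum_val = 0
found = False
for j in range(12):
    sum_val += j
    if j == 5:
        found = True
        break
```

Let's trace through this code step by step.

Initialize: sum_val = 0
Initialize: found = False
Entering loop: for j in range(12):

After execution: sum_val = 15
15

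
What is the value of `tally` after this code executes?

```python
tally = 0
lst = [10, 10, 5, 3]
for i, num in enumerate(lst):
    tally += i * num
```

Let's trace through this code step by step.

Initialize: tally = 0
Initialize: lst = [10, 10, 5, 3]
Entering loop: for i, num in enumerate(lst):

After execution: tally = 29
29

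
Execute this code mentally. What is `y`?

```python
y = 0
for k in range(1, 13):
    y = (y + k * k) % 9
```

Let's trace through this code step by step.

Initialize: y = 0
Entering loop: for k in range(1, 13):

After execution: y = 2
2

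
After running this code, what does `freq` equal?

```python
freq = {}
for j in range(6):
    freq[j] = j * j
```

Let's trace through this code step by step.

Initialize: freq = {}
Entering loop: for j in range(6):

After execution: freq = {0: 0, 1: 1, 2: 4, 3: 9, 4: 16, 5: 25}
{0: 0, 1: 1, 2: 4, 3: 9, 4: 16, 5: 25}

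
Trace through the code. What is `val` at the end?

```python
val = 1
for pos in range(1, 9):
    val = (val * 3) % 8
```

Let's trace through this code step by step.

Initialize: val = 1
Entering loop: for pos in range(1, 9):

After execution: val = 1
1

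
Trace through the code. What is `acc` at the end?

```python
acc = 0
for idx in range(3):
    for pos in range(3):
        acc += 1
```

Let's trace through this code step by step.

Initialize: acc = 0
Entering loop: for idx in range(3):

After execution: acc = 9
9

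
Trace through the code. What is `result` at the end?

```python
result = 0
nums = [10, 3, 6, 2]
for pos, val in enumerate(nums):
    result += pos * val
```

Let's trace through this code step by step.

Initialize: result = 0
Initialize: nums = [10, 3, 6, 2]
Entering loop: for pos, val in enumerate(nums):

After execution: result = 21
21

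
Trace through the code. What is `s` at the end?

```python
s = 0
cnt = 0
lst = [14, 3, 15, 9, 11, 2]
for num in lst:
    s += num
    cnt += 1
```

Let's trace through this code step by step.

Initialize: s = 0
Initialize: cnt = 0
Initialize: lst = [14, 3, 15, 9, 11, 2]
Entering loop: for num in lst:

After execution: s = 54
54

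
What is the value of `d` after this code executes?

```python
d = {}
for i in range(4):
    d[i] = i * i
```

Let's trace through this code step by step.

Initialize: d = {}
Entering loop: for i in range(4):

After execution: d = {0: 0, 1: 1, 2: 4, 3: 9}
{0: 0, 1: 1, 2: 4, 3: 9}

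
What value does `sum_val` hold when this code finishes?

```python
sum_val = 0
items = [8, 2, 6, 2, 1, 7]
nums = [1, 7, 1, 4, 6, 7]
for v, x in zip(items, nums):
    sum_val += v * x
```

Let's trace through this code step by step.

Initialize: sum_val = 0
Initialize: items = [8, 2, 6, 2, 1, 7]
Initialize: nums = [1, 7, 1, 4, 6, 7]
Entering loop: for v, x in zip(items, nums):

After execution: sum_val = 91
91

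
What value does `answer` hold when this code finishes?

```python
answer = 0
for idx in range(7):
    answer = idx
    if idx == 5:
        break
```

Let's trace through this code step by step.

Initialize: answer = 0
Entering loop: for idx in range(7):

After execution: answer = 5
5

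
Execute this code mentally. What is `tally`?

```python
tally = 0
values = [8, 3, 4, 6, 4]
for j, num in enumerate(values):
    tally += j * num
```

Let's trace through this code step by step.

Initialize: tally = 0
Initialize: values = [8, 3, 4, 6, 4]
Entering loop: for j, num in enumerate(values):

After execution: tally = 45
45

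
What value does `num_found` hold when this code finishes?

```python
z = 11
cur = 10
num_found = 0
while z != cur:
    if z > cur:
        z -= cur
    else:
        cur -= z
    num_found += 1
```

Let's trace through this code step by step.

Initialize: z = 11
Initialize: cur = 10
Initialize: num_found = 0
Entering loop: while z != cur:

After execution: num_found = 10
10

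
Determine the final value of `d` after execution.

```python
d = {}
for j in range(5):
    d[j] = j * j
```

Let's trace through this code step by step.

Initialize: d = {}
Entering loop: for j in range(5):

After execution: d = {0: 0, 1: 1, 2: 4, 3: 9, 4: 16}
{0: 0, 1: 1, 2: 4, 3: 9, 4: 16}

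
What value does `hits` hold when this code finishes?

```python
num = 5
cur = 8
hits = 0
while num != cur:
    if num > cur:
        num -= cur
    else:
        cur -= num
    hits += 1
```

Let's trace through this code step by step.

Initialize: num = 5
Initialize: cur = 8
Initialize: hits = 0
Entering loop: while num != cur:

After execution: hits = 4
4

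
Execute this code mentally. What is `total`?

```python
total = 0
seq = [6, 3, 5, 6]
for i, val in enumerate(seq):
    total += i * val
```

Let's trace through this code step by step.

Initialize: total = 0
Initialize: seq = [6, 3, 5, 6]
Entering loop: for i, val in enumerate(seq):

After execution: total = 31
31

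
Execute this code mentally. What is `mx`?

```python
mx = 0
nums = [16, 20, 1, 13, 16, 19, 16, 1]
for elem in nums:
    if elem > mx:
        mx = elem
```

Let's trace through this code step by step.

Initialize: mx = 0
Initialize: nums = [16, 20, 1, 13, 16, 19, 16, 1]
Entering loop: for elem in nums:

After execution: mx = 20
20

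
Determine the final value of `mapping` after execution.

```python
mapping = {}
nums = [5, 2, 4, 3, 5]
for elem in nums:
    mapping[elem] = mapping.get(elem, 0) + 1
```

Let's trace through this code step by step.

Initialize: mapping = {}
Initialize: nums = [5, 2, 4, 3, 5]
Entering loop: for elem in nums:

After execution: mapping = {5: 2, 2: 1, 4: 1, 3: 1}
{5: 2, 2: 1, 4: 1, 3: 1}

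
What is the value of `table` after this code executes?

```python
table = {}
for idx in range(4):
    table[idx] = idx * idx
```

Let's trace through this code step by step.

Initialize: table = {}
Entering loop: for idx in range(4):

After execution: table = {0: 0, 1: 1, 2: 4, 3: 9}
{0: 0, 1: 1, 2: 4, 3: 9}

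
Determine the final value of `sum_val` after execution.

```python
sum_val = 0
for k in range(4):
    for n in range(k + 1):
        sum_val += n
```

Let's trace through this code step by step.

Initialize: sum_val = 0
Entering loop: for k in range(4):

After execution: sum_val = 10
10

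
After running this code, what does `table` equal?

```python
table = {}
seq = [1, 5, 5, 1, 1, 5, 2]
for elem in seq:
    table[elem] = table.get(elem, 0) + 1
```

Let's trace through this code step by step.

Initialize: table = {}
Initialize: seq = [1, 5, 5, 1, 1, 5, 2]
Entering loop: for elem in seq:

After execution: table = {1: 3, 5: 3, 2: 1}
{1: 3, 5: 3, 2: 1}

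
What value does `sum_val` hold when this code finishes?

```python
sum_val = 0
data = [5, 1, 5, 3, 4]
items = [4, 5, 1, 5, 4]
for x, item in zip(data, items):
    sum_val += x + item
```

Let's trace through this code step by step.

Initialize: sum_val = 0
Initialize: data = [5, 1, 5, 3, 4]
Initialize: items = [4, 5, 1, 5, 4]
Entering loop: for x, item in zip(data, items):

After execution: sum_val = 37
37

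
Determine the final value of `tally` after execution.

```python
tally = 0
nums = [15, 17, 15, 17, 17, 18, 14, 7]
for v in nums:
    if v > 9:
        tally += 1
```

Let's trace through this code step by step.

Initialize: tally = 0
Initialize: nums = [15, 17, 15, 17, 17, 18, 14, 7]
Entering loop: for v in nums:

After execution: tally = 7
7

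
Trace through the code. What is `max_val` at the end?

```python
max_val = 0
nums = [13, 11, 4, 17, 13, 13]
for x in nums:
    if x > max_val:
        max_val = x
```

Let's trace through this code step by step.

Initialize: max_val = 0
Initialize: nums = [13, 11, 4, 17, 13, 13]
Entering loop: for x in nums:

After execution: max_val = 17
17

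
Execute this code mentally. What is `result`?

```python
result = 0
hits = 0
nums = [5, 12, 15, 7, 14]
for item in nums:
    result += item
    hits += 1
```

Let's trace through this code step by step.

Initialize: result = 0
Initialize: hits = 0
Initialize: nums = [5, 12, 15, 7, 14]
Entering loop: for item in nums:

After execution: result = 53
53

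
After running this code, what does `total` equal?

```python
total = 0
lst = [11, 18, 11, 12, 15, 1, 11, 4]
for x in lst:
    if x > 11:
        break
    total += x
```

Let's trace through this code step by step.

Initialize: total = 0
Initialize: lst = [11, 18, 11, 12, 15, 1, 11, 4]
Entering loop: for x in lst:

After execution: total = 11
11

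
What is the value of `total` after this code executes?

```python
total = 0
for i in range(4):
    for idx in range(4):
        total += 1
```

Let's trace through this code step by step.

Initialize: total = 0
Entering loop: for i in range(4):

After execution: total = 16
16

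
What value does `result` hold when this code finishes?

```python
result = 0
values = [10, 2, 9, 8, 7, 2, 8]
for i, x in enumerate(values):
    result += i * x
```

Let's trace through this code step by step.

Initialize: result = 0
Initialize: values = [10, 2, 9, 8, 7, 2, 8]
Entering loop: for i, x in enumerate(values):

After execution: result = 130
130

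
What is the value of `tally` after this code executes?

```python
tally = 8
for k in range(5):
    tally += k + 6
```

Let's trace through this code step by step.

Initialize: tally = 8
Entering loop: for k in range(5):

After execution: tally = 48
48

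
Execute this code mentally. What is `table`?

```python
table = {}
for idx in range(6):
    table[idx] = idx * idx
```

Let's trace through this code step by step.

Initialize: table = {}
Entering loop: for idx in range(6):

After execution: table = {0: 0, 1: 1, 2: 4, 3: 9, 4: 16, 5: 25}
{0: 0, 1: 1, 2: 4, 3: 9, 4: 16, 5: 25}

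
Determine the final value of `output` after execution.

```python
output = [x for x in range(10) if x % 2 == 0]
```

Let's trace through this code step by step.

Initialize: output = [x for x in range(10) if x % 2 == 0]

After execution: output = [0, 2, 4, 6, 8]
[0, 2, 4, 6, 8]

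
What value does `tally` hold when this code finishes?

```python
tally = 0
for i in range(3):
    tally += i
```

Let's trace through this code step by step.

Initialize: tally = 0
Entering loop: for i in range(3):

After execution: tally = 3
3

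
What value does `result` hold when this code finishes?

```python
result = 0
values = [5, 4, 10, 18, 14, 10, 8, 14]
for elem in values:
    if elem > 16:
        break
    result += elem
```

Let's trace through this code step by step.

Initialize: result = 0
Initialize: values = [5, 4, 10, 18, 14, 10, 8, 14]
Entering loop: for elem in values:

After execution: result = 19
19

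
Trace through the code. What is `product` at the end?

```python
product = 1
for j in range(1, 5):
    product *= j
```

Let's trace through this code step by step.

Initialize: product = 1
Entering loop: for j in range(1, 5):

After execution: product = 24
24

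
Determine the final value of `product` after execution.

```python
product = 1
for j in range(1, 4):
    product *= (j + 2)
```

Let's trace through this code step by step.

Initialize: product = 1
Entering loop: for j in range(1, 4):

After execution: product = 60
60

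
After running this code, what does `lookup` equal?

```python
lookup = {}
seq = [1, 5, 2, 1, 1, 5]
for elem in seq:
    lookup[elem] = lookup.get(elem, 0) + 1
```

Let's trace through this code step by step.

Initialize: lookup = {}
Initialize: seq = [1, 5, 2, 1, 1, 5]
Entering loop: for elem in seq:

After execution: lookup = {1: 3, 5: 2, 2: 1}
{1: 3, 5: 2, 2: 1}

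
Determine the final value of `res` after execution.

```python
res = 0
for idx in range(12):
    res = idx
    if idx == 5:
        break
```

Let's trace through this code step by step.

Initialize: res = 0
Entering loop: for idx in range(12):

After execution: res = 5
5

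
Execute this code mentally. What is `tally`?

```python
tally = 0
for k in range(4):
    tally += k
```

Let's trace through this code step by step.

Initialize: tally = 0
Entering loop: for k in range(4):

After execution: tally = 6
6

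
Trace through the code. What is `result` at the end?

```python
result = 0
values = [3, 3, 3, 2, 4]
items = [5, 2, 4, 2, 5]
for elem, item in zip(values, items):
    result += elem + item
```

Let's trace through this code step by step.

Initialize: result = 0
Initialize: values = [3, 3, 3, 2, 4]
Initialize: items = [5, 2, 4, 2, 5]
Entering loop: for elem, item in zip(values, items):

After execution: result = 33
33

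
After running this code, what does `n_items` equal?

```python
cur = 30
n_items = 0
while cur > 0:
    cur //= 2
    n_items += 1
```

Let's trace through this code step by step.

Initialize: cur = 30
Initialize: n_items = 0
Entering loop: while cur > 0:

After execution: n_items = 5
5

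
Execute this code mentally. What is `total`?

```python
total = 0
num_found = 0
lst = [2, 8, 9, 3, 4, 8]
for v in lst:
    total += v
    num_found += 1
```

Let's trace through this code step by step.

Initialize: total = 0
Initialize: num_found = 0
Initialize: lst = [2, 8, 9, 3, 4, 8]
Entering loop: for v in lst:

After execution: total = 34
34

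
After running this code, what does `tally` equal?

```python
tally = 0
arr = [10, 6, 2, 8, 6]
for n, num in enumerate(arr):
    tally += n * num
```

Let's trace through this code step by step.

Initialize: tally = 0
Initialize: arr = [10, 6, 2, 8, 6]
Entering loop: for n, num in enumerate(arr):

After execution: tally = 58
58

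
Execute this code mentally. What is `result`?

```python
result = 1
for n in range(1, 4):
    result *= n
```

Let's trace through this code step by step.

Initialize: result = 1
Entering loop: for n in range(1, 4):

After execution: result = 6
6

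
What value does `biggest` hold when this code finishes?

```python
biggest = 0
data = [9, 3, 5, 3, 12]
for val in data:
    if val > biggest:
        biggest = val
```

Let's trace through this code step by step.

Initialize: biggest = 0
Initialize: data = [9, 3, 5, 3, 12]
Entering loop: for val in data:

After execution: biggest = 12
12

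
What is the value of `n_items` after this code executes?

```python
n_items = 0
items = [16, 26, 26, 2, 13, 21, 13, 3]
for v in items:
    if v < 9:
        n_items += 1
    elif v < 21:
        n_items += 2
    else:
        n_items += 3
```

Let's trace through this code step by step.

Initialize: n_items = 0
Initialize: items = [16, 26, 26, 2, 13, 21, 13, 3]
Entering loop: for v in items:

After execution: n_items = 17
17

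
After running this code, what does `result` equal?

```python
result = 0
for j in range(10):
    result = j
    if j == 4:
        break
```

Let's trace through this code step by step.

Initialize: result = 0
Entering loop: for j in range(10):

After execution: result = 4
4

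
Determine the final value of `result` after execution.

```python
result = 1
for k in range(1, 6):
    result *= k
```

Let's trace through this code step by step.

Initialize: result = 1
Entering loop: for k in range(1, 6):

After execution: result = 120
120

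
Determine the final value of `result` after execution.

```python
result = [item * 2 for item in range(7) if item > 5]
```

Let's trace through this code step by step.

Initialize: result = [item * 2 for item in range(7) if item > 5]

After execution: result = [12]
[12]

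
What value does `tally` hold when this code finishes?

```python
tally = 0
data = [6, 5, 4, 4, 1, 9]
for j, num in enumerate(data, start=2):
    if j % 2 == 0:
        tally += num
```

Let's trace through this code step by step.

Initialize: tally = 0
Initialize: data = [6, 5, 4, 4, 1, 9]
Entering loop: for j, num in enumerate(data, start=2):

After execution: tally = 11
11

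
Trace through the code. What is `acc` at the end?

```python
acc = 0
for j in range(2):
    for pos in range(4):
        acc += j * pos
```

Let's trace through this code step by step.

Initialize: acc = 0
Entering loop: for j in range(2):

After execution: acc = 6
6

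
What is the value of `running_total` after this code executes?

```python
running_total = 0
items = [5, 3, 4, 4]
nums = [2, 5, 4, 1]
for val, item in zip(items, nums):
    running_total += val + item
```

Let's trace through this code step by step.

Initialize: running_total = 0
Initialize: items = [5, 3, 4, 4]
Initialize: nums = [2, 5, 4, 1]
Entering loop: for val, item in zip(items, nums):

After execution: running_total = 28
28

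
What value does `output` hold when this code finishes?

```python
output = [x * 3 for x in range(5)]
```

Let's trace through this code step by step.

Initialize: output = [x * 3 for x in range(5)]

After execution: output = [0, 3, 6, 9, 12]
[0, 3, 6, 9, 12]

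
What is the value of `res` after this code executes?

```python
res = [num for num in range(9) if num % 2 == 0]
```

Let's trace through this code step by step.

Initialize: res = [num for num in range(9) if num % 2 == 0]

After execution: res = [0, 2, 4, 6, 8]
[0, 2, 4, 6, 8]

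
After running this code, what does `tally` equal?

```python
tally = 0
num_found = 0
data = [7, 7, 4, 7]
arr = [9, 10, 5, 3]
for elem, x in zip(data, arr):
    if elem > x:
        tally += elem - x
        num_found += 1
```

Let's trace through this code step by step.

Initialize: tally = 0
Initialize: num_found = 0
Initialize: data = [7, 7, 4, 7]
Initialize: arr = [9, 10, 5, 3]
Entering loop: for elem, x in zip(data, arr):

After execution: tally = 4
4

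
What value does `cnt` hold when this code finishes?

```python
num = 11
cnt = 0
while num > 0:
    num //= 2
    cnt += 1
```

Let's trace through this code step by step.

Initialize: num = 11
Initialize: cnt = 0
Entering loop: while num > 0:

After execution: cnt = 4
4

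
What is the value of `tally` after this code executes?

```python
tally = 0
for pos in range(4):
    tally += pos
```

Let's trace through this code step by step.

Initialize: tally = 0
Entering loop: for pos in range(4):

After execution: tally = 6
6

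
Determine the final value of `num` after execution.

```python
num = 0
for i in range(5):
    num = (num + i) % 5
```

Let's trace through this code step by step.

Initialize: num = 0
Entering loop: for i in range(5):

After execution: num = 0
0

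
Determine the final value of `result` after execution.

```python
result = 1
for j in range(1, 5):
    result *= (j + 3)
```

Let's trace through this code step by step.

Initialize: result = 1
Entering loop: for j in range(1, 5):

After execution: result = 840
840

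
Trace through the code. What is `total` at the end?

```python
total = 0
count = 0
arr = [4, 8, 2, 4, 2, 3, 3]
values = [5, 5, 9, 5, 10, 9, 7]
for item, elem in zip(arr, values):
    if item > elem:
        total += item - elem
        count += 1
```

Let's trace through this code step by step.

Initialize: total = 0
Initialize: count = 0
Initialize: arr = [4, 8, 2, 4, 2, 3, 3]
Initialize: values = [5, 5, 9, 5, 10, 9, 7]
Entering loop: for item, elem in zip(arr, values):

After execution: total = 3
3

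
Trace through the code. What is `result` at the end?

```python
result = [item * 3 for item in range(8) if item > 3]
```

Let's trace through this code step by step.

Initialize: result = [item * 3 for item in range(8) if item > 3]

After execution: result = [12, 15, 18, 21]
[12, 15, 18, 21]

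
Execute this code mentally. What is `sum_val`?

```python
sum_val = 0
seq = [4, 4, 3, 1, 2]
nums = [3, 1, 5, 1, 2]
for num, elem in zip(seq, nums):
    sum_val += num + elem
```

Let's trace through this code step by step.

Initialize: sum_val = 0
Initialize: seq = [4, 4, 3, 1, 2]
Initialize: nums = [3, 1, 5, 1, 2]
Entering loop: for num, elem in zip(seq, nums):

After execution: sum_val = 26
26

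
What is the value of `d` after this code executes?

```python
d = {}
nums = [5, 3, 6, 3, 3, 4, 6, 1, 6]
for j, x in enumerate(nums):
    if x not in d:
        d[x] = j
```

Let's trace through this code step by step.

Initialize: d = {}
Initialize: nums = [5, 3, 6, 3, 3, 4, 6, 1, 6]
Entering loop: for j, x in enumerate(nums):

After execution: d = {5: 0, 3: 1, 6: 2, 4: 5, 1: 7}
{5: 0, 3: 1, 6: 2, 4: 5, 1: 7}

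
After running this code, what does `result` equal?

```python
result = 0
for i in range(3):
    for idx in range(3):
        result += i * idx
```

Let's trace through this code step by step.

Initialize: result = 0
Entering loop: for i in range(3):

After execution: result = 9
9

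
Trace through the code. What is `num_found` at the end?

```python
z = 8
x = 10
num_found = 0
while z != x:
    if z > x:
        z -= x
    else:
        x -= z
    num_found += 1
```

Let's trace through this code step by step.

Initialize: z = 8
Initialize: x = 10
Initialize: num_found = 0
Entering loop: while z != x:

After execution: num_found = 4
4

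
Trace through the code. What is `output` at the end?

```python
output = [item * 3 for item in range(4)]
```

Let's trace through this code step by step.

Initialize: output = [item * 3 for item in range(4)]

After execution: output = [0, 3, 6, 9]
[0, 3, 6, 9]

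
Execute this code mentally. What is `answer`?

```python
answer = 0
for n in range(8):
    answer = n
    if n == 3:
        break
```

Let's trace through this code step by step.

Initialize: answer = 0
Entering loop: for n in range(8):

After execution: answer = 3
3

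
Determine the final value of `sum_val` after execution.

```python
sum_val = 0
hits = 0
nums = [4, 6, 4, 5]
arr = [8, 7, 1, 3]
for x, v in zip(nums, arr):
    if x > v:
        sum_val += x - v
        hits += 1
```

Let's trace through this code step by step.

Initialize: sum_val = 0
Initialize: hits = 0
Initialize: nums = [4, 6, 4, 5]
Initialize: arr = [8, 7, 1, 3]
Entering loop: for x, v in zip(nums, arr):

After execution: sum_val = 5
5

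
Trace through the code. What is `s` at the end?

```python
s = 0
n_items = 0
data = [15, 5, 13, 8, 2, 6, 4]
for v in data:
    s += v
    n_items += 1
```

Let's trace through this code step by step.

Initialize: s = 0
Initialize: n_items = 0
Initialize: data = [15, 5, 13, 8, 2, 6, 4]
Entering loop: for v in data:

After execution: s = 53
53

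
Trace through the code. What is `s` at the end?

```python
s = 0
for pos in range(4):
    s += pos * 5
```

Let's trace through this code step by step.

Initialize: s = 0
Entering loop: for pos in range(4):

After execution: s = 30
30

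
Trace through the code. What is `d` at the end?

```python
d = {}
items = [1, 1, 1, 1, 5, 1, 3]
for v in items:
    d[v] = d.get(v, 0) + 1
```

Let's trace through this code step by step.

Initialize: d = {}
Initialize: items = [1, 1, 1, 1, 5, 1, 3]
Entering loop: for v in items:

After execution: d = {1: 5, 5: 1, 3: 1}
{1: 5, 5: 1, 3: 1}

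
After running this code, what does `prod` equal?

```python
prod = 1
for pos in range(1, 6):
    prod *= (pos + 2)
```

Let's trace through this code step by step.

Initialize: prod = 1
Entering loop: for pos in range(1, 6):

After execution: prod = 2520
2520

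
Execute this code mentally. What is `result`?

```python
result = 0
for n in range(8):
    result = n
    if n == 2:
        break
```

Let's trace through this code step by step.

Initialize: result = 0
Entering loop: for n in range(8):

After execution: result = 2
2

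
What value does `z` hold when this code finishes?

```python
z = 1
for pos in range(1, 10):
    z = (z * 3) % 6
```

Let's trace through this code step by step.

Initialize: z = 1
Entering loop: for pos in range(1, 10):

After execution: z = 3
3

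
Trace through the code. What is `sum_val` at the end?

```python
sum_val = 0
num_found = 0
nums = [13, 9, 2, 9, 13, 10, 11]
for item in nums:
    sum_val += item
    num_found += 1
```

Let's trace through this code step by step.

Initialize: sum_val = 0
Initialize: num_found = 0
Initialize: nums = [13, 9, 2, 9, 13, 10, 11]
Entering loop: for item in nums:

After execution: sum_val = 67
67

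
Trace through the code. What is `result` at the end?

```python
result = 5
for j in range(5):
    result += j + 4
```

Let's trace through this code step by step.

Initialize: result = 5
Entering loop: for j in range(5):

After execution: result = 35
35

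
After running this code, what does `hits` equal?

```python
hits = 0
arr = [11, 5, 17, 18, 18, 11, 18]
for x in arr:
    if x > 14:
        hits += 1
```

Let's trace through this code step by step.

Initialize: hits = 0
Initialize: arr = [11, 5, 17, 18, 18, 11, 18]
Entering loop: for x in arr:

After execution: hits = 4
4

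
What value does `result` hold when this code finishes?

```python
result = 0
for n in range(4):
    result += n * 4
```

Let's trace through this code step by step.

Initialize: result = 0
Entering loop: for n in range(4):

After execution: result = 24
24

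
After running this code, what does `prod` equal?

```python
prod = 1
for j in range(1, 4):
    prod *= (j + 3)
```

Let's trace through this code step by step.

Initialize: prod = 1
Entering loop: for j in range(1, 4):

After execution: prod = 120
120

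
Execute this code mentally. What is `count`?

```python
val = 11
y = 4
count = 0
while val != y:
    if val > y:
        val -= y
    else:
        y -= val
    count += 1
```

Let's trace through this code step by step.

Initialize: val = 11
Initialize: y = 4
Initialize: count = 0
Entering loop: while val != y:

After execution: count = 5
5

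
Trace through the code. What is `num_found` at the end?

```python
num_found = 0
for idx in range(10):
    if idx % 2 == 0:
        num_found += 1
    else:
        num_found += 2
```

Let's trace through this code step by step.

Initialize: num_found = 0
Entering loop: for idx in range(10):

After execution: num_found = 15
15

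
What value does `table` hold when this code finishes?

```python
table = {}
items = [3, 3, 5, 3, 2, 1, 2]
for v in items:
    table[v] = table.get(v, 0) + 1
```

Let's trace through this code step by step.

Initialize: table = {}
Initialize: items = [3, 3, 5, 3, 2, 1, 2]
Entering loop: for v in items:

After execution: table = {3: 3, 5: 1, 2: 2, 1: 1}
{3: 3, 5: 1, 2: 2, 1: 1}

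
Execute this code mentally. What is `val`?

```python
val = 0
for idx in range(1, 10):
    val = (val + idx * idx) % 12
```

Let's trace through this code step by step.

Initialize: val = 0
Entering loop: for idx in range(1, 10):

After execution: val = 9
9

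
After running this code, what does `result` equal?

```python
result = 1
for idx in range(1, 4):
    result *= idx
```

Let's trace through this code step by step.

Initialize: result = 1
Entering loop: for idx in range(1, 4):

After execution: result = 6
6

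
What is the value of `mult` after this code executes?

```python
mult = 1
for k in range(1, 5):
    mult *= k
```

Let's trace through this code step by step.

Initialize: mult = 1
Entering loop: for k in range(1, 5):

After execution: mult = 24
24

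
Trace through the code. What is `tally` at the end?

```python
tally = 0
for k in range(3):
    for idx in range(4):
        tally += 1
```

Let's trace through this code step by step.

Initialize: tally = 0
Entering loop: for k in range(3):

After execution: tally = 12
12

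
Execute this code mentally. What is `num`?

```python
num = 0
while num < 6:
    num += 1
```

Let's trace through this code step by step.

Initialize: num = 0
Entering loop: while num < 6:

After execution: num = 6
6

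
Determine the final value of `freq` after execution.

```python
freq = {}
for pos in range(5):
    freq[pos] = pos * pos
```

Let's trace through this code step by step.

Initialize: freq = {}
Entering loop: for pos in range(5):

After execution: freq = {0: 0, 1: 1, 2: 4, 3: 9, 4: 16}
{0: 0, 1: 1, 2: 4, 3: 9, 4: 16}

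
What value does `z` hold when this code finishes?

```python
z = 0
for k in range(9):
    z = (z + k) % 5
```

Let's trace through this code step by step.

Initialize: z = 0
Entering loop: for k in range(9):

After execution: z = 1
1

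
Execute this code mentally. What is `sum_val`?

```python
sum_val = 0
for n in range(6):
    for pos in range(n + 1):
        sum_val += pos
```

Let's trace through this code step by step.

Initialize: sum_val = 0
Entering loop: for n in range(6):

After execution: sum_val = 35
35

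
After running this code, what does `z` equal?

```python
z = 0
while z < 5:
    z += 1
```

Let's trace through this code step by step.

Initialize: z = 0
Entering loop: while z < 5:

After execution: z = 5
5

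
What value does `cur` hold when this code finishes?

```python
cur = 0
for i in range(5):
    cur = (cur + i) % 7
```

Let's trace through this code step by step.

Initialize: cur = 0
Entering loop: for i in range(5):

After execution: cur = 3
3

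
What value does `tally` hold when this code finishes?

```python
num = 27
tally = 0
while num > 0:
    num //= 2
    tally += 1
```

Let's trace through this code step by step.

Initialize: num = 27
Initialize: tally = 0
Entering loop: while num > 0:

After execution: tally = 5
5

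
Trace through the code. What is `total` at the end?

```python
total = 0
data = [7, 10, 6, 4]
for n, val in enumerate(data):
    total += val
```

Let's trace through this code step by step.

Initialize: total = 0
Initialize: data = [7, 10, 6, 4]
Entering loop: for n, val in enumerate(data):

After execution: total = 27
27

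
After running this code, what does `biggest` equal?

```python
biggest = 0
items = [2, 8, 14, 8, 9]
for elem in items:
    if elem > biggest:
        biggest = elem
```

Let's trace through this code step by step.

Initialize: biggest = 0
Initialize: items = [2, 8, 14, 8, 9]
Entering loop: for elem in items:

After execution: biggest = 14
14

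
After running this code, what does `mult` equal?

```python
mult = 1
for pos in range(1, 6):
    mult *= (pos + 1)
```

Let's trace through this code step by step.

Initialize: mult = 1
Entering loop: for pos in range(1, 6):

After execution: mult = 720
720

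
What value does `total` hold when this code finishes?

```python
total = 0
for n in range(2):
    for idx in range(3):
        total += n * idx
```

Let's trace through this code step by step.

Initialize: total = 0
Entering loop: for n in range(2):

After execution: total = 3
3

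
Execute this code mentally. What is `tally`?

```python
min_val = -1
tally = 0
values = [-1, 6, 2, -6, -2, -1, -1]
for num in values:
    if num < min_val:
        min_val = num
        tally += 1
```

Let's trace through this code step by step.

Initialize: min_val = -1
Initialize: tally = 0
Initialize: values = [-1, 6, 2, -6, -2, -1, -1]
Entering loop: for num in values:

After execution: tally = 1
1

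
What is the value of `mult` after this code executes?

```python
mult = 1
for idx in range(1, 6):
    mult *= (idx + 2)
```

Let's trace through this code step by step.

Initialize: mult = 1
Entering loop: for idx in range(1, 6):

After execution: mult = 2520
2520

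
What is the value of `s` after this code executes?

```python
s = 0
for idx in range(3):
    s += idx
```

Let's trace through this code step by step.

Initialize: s = 0
Entering loop: for idx in range(3):

After execution: s = 3
3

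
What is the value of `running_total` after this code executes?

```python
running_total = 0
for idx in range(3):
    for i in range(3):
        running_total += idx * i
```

Let's trace through this code step by step.

Initialize: running_total = 0
Entering loop: for idx in range(3):

After execution: running_total = 9
9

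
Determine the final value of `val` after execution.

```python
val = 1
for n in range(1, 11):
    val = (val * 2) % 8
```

Let's trace through this code step by step.

Initialize: val = 1
Entering loop: for n in range(1, 11):

After execution: val = 0
0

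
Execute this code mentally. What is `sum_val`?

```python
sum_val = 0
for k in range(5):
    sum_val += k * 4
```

Let's trace through this code step by step.

Initialize: sum_val = 0
Entering loop: for k in range(5):

After execution: sum_val = 40
40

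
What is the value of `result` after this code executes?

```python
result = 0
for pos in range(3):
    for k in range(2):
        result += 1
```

Let's trace through this code step by step.

Initialize: result = 0
Entering loop: for pos in range(3):

After execution: result = 6
6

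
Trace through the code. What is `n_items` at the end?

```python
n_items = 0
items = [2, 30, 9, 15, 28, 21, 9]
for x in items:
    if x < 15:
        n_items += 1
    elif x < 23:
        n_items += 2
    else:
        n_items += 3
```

Let's trace through this code step by step.

Initialize: n_items = 0
Initialize: items = [2, 30, 9, 15, 28, 21, 9]
Entering loop: for x in items:

After execution: n_items = 13
13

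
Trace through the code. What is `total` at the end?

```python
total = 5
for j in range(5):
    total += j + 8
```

Let's trace through this code step by step.

Initialize: total = 5
Entering loop: for j in range(5):

After execution: total = 55
55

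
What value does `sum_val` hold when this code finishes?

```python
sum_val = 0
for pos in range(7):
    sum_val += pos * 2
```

Let's trace through this code step by step.

Initialize: sum_val = 0
Entering loop: for pos in range(7):

After execution: sum_val = 42
42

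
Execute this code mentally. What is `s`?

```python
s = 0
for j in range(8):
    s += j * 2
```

Let's trace through this code step by step.

Initialize: s = 0
Entering loop: for j in range(8):

After execution: s = 56
56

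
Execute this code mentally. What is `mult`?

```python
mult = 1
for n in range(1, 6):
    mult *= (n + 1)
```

Let's trace through this code step by step.

Initialize: mult = 1
Entering loop: for n in range(1, 6):

After execution: mult = 720
720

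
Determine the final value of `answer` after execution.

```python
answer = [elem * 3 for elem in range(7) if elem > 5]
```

Let's trace through this code step by step.

Initialize: answer = [elem * 3 for elem in range(7) if elem > 5]

After execution: answer = [18]
[18]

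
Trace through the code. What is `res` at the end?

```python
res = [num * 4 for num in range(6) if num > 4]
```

Let's trace through this code step by step.

Initialize: res = [num * 4 for num in range(6) if num > 4]

After execution: res = [20]
[20]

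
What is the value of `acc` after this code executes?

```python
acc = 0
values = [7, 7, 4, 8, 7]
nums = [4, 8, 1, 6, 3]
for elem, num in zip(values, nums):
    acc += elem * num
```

Let's trace through this code step by step.

Initialize: acc = 0
Initialize: values = [7, 7, 4, 8, 7]
Initialize: nums = [4, 8, 1, 6, 3]
Entering loop: for elem, num in zip(values, nums):

After execution: acc = 157
157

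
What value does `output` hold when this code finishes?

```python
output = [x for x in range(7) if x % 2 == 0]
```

Let's trace through this code step by step.

Initialize: output = [x for x in range(7) if x % 2 == 0]

After execution: output = [0, 2, 4, 6]
[0, 2, 4, 6]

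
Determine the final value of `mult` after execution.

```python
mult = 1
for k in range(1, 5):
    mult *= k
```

Let's trace through this code step by step.

Initialize: mult = 1
Entering loop: for k in range(1, 5):

After execution: mult = 24
24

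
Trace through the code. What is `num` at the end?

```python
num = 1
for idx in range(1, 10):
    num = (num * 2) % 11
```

Let's trace through this code step by step.

Initialize: num = 1
Entering loop: for idx in range(1, 10):

After execution: num = 6
6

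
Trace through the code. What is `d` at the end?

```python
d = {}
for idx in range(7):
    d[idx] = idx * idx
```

Let's trace through this code step by step.

Initialize: d = {}
Entering loop: for idx in range(7):

After execution: d = {0: 0, 1: 1, 2: 4, 3: 9, 4: 16, 5: 25, 6: 36}
{0: 0, 1: 1, 2: 4, 3: 9, 4: 16, 5: 25, 6: 36}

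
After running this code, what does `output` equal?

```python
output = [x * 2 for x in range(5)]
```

Let's trace through this code step by step.

Initialize: output = [x * 2 for x in range(5)]

After execution: output = [0, 2, 4, 6, 8]
[0, 2, 4, 6, 8]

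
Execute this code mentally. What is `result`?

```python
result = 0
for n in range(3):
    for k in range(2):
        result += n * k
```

Let's trace through this code step by step.

Initialize: result = 0
Entering loop: for n in range(3):

After execution: result = 3
3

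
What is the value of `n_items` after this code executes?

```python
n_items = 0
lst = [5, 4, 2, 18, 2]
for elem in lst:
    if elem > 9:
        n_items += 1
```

Let's trace through this code step by step.

Initialize: n_items = 0
Initialize: lst = [5, 4, 2, 18, 2]
Entering loop: for elem in lst:

After execution: n_items = 1
1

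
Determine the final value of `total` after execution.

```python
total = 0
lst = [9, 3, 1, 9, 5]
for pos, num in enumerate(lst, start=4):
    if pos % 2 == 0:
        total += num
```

Let's trace through this code step by step.

Initialize: total = 0
Initialize: lst = [9, 3, 1, 9, 5]
Entering loop: for pos, num in enumerate(lst, start=4):

After execution: total = 15
15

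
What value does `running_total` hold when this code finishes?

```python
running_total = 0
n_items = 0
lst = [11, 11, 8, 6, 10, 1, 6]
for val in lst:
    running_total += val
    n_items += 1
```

Let's trace through this code step by step.

Initialize: running_total = 0
Initialize: n_items = 0
Initialize: lst = [11, 11, 8, 6, 10, 1, 6]
Entering loop: for val in lst:

After execution: running_total = 53
53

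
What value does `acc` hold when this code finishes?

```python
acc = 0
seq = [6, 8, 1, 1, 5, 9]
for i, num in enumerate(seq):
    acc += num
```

Let's trace through this code step by step.

Initialize: acc = 0
Initialize: seq = [6, 8, 1, 1, 5, 9]
Entering loop: for i, num in enumerate(seq):

After execution: acc = 30
30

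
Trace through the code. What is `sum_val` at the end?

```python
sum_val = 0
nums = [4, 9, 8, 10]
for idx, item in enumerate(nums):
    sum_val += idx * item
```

Let's trace through this code step by step.

Initialize: sum_val = 0
Initialize: nums = [4, 9, 8, 10]
Entering loop: for idx, item in enumerate(nums):

After execution: sum_val = 55
55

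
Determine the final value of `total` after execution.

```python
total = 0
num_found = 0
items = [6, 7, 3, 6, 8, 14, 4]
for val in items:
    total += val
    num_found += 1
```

Let's trace through this code step by step.

Initialize: total = 0
Initialize: num_found = 0
Initialize: items = [6, 7, 3, 6, 8, 14, 4]
Entering loop: for val in items:

After execution: total = 48
48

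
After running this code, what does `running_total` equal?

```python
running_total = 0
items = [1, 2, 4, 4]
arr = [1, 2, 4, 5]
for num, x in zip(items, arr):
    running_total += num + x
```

Let's trace through this code step by step.

Initialize: running_total = 0
Initialize: items = [1, 2, 4, 4]
Initialize: arr = [1, 2, 4, 5]
Entering loop: for num, x in zip(items, arr):

After execution: running_total = 23
23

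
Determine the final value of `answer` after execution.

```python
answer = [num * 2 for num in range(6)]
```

Let's trace through this code step by step.

Initialize: answer = [num * 2 for num in range(6)]

After execution: answer = [0, 2, 4, 6, 8, 10]
[0, 2, 4, 6, 8, 10]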